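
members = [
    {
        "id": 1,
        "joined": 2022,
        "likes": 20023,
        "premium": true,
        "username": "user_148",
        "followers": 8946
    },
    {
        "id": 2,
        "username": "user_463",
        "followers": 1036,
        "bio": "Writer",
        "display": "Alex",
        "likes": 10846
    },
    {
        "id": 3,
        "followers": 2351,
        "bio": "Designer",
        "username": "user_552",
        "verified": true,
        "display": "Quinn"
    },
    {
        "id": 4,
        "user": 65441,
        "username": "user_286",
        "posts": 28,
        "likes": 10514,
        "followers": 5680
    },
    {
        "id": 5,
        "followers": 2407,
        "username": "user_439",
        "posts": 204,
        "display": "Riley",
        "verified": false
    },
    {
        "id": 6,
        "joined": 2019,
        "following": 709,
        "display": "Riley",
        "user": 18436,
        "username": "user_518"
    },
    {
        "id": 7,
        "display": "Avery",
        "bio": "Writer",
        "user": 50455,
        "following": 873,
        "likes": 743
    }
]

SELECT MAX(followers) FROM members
8946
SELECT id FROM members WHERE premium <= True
[1]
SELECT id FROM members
[1, 2, 3, 4, 5, 6, 7]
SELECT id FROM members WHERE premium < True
[]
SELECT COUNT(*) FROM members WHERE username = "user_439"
1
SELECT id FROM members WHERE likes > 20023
[]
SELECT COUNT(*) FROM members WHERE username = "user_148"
1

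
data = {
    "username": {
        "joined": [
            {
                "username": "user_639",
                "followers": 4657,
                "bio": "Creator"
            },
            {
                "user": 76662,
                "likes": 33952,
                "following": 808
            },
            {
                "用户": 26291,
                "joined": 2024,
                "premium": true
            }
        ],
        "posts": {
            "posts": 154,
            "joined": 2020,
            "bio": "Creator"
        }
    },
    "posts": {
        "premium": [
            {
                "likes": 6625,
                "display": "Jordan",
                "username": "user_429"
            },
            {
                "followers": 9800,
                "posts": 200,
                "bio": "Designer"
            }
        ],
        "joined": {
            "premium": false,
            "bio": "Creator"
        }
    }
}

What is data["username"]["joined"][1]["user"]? 76662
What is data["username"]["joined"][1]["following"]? 808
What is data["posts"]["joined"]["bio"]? "Creator"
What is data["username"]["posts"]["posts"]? 154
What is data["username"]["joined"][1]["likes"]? 33952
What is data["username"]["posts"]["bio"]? "Creator"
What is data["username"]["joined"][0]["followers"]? 4657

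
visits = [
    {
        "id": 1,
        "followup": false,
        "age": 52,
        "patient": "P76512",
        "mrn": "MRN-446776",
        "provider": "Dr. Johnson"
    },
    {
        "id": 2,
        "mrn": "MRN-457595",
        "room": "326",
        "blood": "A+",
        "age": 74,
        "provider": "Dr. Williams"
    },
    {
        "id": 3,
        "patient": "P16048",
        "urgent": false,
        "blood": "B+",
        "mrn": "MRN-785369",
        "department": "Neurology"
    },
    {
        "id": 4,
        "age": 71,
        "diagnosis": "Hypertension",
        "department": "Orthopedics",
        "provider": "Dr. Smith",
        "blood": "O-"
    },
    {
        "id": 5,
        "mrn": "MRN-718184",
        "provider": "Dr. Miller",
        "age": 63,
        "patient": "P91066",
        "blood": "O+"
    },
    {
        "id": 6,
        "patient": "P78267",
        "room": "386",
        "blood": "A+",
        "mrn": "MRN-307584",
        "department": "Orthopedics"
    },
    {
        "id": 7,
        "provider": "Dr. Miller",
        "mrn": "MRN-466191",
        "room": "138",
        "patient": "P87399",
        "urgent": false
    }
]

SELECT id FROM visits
[1, 2, 3, 4, 5, 6, 7]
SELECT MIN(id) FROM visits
1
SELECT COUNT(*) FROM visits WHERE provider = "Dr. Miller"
2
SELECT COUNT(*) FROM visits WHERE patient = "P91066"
1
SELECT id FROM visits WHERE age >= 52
[1, 2, 4, 5]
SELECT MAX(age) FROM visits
74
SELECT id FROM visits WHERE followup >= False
[1]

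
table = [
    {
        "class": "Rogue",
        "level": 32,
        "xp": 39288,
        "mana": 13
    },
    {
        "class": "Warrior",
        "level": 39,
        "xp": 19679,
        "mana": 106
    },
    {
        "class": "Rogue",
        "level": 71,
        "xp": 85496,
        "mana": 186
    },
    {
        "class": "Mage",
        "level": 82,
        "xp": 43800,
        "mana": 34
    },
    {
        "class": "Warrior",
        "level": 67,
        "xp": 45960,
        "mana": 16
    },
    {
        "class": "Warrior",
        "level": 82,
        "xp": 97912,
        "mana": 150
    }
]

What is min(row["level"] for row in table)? 32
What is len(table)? 6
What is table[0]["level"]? 32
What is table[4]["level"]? 67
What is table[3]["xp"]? 43800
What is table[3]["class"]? "Mage"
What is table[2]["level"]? 71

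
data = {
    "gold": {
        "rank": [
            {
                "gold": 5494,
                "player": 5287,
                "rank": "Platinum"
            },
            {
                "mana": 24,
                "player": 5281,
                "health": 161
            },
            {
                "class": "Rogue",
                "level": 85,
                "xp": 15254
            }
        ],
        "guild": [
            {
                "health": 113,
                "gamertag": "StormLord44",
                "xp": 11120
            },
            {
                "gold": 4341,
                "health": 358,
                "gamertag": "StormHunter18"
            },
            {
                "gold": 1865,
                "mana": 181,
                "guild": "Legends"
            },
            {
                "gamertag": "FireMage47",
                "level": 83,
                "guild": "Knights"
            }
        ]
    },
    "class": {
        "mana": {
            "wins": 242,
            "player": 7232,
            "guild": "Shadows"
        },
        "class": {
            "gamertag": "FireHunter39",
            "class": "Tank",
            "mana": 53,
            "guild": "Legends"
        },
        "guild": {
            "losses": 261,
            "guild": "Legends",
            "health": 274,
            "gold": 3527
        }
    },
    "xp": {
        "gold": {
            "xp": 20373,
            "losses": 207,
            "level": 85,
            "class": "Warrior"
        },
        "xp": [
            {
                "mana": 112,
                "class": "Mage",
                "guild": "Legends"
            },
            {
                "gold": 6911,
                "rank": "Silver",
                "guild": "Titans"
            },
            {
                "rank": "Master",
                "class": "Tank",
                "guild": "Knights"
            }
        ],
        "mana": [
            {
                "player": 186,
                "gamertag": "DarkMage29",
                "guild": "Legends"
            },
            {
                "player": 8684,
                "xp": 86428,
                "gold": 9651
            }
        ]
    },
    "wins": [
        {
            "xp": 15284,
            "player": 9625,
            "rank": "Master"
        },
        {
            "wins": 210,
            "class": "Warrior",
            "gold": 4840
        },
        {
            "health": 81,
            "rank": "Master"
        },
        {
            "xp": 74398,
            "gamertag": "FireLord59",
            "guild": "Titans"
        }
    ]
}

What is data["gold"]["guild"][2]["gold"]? 1865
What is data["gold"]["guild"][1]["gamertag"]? "StormHunter18"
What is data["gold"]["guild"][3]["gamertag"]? "FireMage47"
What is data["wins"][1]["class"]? "Warrior"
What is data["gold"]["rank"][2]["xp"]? 15254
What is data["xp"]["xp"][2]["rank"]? "Master"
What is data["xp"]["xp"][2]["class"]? "Tank"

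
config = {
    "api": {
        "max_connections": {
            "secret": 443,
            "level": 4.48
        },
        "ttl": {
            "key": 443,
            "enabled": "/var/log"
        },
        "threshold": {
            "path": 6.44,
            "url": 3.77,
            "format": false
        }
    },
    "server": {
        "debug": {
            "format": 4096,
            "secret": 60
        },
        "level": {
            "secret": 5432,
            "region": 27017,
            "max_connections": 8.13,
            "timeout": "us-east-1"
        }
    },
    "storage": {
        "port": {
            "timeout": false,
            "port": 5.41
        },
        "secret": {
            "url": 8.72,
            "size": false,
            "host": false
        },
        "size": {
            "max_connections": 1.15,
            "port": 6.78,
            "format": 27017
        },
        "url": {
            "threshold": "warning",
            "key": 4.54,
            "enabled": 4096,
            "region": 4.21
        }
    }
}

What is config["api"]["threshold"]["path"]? 6.44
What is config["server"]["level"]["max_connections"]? 8.13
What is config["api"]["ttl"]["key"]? 443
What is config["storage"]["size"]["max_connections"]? 1.15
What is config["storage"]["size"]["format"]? 27017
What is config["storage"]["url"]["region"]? 4.21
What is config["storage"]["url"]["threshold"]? "warning"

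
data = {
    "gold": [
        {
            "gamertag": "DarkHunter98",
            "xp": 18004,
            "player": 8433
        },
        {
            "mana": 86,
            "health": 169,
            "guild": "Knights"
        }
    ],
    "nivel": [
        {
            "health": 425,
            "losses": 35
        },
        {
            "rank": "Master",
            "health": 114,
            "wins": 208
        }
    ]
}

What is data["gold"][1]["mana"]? 86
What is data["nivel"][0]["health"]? 425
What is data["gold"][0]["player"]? 8433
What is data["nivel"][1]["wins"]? 208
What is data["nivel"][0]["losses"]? 35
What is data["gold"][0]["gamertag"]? "DarkHunter98"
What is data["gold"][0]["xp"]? 18004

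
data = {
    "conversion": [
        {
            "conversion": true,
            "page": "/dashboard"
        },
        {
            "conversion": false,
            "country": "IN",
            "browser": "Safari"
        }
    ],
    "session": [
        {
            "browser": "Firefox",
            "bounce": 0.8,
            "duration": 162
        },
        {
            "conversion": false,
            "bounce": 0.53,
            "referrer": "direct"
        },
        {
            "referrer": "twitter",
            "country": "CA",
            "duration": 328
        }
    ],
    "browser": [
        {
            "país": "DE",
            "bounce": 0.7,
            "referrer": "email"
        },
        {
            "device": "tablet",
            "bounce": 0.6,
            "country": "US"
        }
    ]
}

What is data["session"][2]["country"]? "CA"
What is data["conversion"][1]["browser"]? "Safari"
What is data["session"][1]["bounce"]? 0.53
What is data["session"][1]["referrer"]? "direct"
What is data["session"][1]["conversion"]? False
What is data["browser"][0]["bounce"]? 0.7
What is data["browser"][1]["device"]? "tablet"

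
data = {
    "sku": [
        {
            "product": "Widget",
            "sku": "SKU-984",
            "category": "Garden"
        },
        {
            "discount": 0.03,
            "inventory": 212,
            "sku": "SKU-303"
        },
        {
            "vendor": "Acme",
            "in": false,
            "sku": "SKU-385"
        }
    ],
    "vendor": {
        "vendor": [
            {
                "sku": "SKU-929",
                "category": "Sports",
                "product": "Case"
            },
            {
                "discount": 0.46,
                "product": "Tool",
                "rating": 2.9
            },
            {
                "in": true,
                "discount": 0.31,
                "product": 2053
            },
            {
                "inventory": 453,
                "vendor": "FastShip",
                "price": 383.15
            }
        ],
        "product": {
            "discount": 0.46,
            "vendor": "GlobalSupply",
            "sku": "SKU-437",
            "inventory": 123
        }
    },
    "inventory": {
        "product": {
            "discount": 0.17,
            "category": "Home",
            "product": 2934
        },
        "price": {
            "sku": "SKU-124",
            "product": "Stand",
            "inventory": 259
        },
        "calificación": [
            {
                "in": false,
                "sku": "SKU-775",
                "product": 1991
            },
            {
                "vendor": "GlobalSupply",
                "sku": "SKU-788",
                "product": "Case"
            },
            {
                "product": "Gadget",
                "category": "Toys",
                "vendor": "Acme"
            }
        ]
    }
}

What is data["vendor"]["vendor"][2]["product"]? 2053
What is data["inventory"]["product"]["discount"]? 0.17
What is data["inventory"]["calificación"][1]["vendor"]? "GlobalSupply"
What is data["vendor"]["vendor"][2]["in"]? True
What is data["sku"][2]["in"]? False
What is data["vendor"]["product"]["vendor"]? "GlobalSupply"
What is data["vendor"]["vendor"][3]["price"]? 383.15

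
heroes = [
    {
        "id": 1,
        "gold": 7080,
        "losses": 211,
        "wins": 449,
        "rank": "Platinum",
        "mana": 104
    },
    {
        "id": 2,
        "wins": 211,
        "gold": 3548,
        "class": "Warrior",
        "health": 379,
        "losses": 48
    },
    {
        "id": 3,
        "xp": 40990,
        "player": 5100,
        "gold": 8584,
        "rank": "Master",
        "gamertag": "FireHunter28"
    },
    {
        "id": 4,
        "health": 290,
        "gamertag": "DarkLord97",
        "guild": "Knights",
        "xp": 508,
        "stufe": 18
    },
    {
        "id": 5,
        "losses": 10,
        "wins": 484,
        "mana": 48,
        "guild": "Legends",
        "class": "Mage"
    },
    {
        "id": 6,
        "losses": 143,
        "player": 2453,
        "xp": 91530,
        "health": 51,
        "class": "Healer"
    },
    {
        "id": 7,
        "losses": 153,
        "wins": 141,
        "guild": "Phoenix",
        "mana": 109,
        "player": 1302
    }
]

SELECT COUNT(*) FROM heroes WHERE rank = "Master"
1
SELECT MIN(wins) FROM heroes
141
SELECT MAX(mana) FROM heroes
109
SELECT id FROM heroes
[1, 2, 3, 4, 5, 6, 7]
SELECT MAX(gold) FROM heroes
8584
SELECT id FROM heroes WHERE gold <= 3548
[2]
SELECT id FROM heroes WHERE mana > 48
[1, 7]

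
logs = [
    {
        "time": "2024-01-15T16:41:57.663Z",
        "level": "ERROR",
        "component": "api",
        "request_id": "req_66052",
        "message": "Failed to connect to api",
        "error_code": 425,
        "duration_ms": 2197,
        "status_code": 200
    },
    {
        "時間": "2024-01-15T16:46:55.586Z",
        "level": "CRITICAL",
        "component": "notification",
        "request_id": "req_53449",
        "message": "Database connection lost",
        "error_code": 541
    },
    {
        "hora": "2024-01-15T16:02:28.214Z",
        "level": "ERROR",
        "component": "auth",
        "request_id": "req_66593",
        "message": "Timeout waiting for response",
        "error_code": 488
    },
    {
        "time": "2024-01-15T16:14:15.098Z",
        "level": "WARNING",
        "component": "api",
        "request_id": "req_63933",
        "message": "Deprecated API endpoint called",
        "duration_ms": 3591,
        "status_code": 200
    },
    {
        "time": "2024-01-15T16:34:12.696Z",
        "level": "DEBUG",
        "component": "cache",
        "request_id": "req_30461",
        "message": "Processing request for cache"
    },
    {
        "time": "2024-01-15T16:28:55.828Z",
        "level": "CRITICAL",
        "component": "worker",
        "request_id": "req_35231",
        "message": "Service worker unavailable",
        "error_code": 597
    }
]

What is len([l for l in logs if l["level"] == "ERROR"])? 2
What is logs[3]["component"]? "api"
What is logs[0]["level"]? "ERROR"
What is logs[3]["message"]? "Deprecated API endpoint called"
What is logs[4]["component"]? "cache"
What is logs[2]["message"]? "Timeout waiting for response"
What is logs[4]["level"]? "DEBUG"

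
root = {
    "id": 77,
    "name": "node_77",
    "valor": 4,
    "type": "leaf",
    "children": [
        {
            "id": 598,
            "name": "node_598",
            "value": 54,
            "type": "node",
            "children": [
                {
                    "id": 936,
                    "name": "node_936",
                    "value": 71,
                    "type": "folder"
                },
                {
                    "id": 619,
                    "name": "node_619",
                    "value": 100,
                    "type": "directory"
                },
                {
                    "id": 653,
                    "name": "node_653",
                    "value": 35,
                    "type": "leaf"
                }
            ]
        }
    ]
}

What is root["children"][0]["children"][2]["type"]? "leaf"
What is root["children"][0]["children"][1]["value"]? 100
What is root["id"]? 77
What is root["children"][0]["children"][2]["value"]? 35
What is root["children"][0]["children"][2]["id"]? 653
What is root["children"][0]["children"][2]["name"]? "node_653"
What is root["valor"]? 4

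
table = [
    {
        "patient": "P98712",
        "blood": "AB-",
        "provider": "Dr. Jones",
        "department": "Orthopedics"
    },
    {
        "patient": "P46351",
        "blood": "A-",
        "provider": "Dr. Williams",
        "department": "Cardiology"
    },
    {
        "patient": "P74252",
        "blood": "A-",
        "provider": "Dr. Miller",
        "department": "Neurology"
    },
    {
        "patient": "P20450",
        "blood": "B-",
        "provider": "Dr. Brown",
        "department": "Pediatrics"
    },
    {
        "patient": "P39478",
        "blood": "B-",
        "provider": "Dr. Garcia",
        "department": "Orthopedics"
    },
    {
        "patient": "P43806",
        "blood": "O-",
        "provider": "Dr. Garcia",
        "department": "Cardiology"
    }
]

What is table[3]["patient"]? "P20450"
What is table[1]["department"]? "Cardiology"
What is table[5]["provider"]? "Dr. Garcia"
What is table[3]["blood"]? "B-"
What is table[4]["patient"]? "P39478"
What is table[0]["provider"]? "Dr. Jones"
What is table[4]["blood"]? "B-"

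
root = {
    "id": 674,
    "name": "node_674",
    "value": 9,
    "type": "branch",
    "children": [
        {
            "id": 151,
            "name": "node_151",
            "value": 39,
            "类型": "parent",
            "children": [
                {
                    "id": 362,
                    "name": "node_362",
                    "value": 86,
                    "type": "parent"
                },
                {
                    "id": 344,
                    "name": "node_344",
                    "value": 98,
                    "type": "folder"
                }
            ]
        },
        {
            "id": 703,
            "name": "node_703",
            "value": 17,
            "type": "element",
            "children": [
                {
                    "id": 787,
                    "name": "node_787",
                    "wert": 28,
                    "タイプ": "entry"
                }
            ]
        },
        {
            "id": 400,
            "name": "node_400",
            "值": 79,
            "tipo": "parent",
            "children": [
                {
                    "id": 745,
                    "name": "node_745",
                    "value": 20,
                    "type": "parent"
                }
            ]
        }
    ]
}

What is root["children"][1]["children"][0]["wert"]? 28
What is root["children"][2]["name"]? "node_400"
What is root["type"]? "branch"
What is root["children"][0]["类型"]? "parent"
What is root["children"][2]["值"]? 79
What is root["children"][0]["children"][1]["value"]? 98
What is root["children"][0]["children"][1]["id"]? 344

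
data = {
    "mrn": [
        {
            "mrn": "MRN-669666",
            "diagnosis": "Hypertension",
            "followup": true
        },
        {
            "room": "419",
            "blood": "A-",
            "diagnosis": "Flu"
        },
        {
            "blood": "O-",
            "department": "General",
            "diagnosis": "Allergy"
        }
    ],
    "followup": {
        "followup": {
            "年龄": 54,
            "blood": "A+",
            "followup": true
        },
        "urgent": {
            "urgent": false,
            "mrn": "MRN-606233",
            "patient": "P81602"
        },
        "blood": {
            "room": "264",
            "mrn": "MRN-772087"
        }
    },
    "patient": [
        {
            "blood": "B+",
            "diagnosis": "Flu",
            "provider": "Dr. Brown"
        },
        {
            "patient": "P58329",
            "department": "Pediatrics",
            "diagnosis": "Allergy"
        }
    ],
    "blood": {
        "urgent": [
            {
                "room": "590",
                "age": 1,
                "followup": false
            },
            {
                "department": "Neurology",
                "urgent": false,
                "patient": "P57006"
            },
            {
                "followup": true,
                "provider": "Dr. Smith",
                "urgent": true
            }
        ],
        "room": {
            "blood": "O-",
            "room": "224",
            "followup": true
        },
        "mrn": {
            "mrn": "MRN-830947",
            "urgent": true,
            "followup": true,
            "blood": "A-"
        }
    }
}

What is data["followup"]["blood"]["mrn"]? "MRN-772087"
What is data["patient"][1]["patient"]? "P58329"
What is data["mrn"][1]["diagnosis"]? "Flu"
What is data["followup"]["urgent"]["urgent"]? False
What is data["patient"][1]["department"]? "Pediatrics"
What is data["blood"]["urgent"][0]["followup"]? False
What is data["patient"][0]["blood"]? "B+"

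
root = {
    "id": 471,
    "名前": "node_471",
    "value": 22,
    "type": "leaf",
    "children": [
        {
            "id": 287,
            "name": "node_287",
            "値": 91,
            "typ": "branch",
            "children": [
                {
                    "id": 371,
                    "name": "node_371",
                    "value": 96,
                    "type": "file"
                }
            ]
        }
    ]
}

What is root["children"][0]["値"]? 91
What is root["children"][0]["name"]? "node_287"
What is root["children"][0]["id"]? 287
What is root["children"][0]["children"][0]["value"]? 96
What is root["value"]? 22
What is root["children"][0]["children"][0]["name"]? "node_371"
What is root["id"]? 471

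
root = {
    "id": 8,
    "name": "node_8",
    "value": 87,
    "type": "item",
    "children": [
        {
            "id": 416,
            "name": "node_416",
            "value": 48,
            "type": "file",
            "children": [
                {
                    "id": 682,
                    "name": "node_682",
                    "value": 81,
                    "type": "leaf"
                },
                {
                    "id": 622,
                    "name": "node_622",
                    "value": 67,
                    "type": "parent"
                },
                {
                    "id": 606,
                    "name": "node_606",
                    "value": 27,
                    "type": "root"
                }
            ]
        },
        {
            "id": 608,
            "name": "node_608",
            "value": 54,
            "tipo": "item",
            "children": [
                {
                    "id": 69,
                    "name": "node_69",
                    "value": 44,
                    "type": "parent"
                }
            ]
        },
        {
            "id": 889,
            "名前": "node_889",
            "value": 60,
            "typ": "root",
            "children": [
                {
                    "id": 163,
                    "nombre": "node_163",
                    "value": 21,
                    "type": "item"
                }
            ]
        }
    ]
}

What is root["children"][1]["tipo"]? "item"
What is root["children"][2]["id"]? 889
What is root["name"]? "node_8"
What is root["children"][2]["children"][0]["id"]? 163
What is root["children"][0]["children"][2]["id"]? 606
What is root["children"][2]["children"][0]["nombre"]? "node_163"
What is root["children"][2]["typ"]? "root"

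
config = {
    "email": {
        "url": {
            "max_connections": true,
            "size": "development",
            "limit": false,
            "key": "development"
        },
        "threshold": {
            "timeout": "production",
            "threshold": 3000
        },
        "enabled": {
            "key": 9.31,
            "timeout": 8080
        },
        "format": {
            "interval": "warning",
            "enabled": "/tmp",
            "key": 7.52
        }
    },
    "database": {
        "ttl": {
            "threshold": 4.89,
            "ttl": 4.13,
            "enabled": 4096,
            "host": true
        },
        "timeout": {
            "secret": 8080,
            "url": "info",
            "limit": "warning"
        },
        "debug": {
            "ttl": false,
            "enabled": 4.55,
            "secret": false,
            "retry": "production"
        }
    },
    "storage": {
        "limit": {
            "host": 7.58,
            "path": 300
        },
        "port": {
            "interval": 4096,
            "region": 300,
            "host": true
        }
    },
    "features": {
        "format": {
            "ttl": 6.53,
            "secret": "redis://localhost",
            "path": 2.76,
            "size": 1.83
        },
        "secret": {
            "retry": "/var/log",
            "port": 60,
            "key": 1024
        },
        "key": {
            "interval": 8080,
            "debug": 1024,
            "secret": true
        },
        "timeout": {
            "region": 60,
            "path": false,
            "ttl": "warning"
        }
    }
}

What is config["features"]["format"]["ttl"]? 6.53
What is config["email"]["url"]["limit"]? False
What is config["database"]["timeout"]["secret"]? 8080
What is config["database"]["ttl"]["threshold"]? 4.89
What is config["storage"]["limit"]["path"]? 300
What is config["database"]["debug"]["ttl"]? False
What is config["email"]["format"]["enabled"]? "/tmp"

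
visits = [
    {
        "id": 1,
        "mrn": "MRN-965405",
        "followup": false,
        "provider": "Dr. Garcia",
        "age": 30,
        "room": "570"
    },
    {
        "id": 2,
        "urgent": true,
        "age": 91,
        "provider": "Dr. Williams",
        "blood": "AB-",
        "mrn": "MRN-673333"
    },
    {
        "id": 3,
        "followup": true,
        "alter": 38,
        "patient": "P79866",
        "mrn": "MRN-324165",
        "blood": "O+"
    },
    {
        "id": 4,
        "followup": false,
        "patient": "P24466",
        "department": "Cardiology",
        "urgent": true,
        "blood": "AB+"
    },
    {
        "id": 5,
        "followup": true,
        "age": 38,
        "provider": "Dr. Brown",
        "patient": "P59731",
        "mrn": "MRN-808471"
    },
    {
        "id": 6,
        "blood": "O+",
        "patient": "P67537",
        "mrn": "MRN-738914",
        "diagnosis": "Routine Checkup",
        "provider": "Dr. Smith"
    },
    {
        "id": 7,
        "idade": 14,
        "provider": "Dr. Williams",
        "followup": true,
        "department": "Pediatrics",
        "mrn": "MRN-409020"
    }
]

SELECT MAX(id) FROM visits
7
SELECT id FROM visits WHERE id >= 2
[2, 3, 4, 5, 6, 7]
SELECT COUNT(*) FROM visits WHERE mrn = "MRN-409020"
1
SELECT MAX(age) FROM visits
91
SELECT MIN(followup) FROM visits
False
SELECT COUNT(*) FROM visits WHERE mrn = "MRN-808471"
1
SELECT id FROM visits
[1, 2, 3, 4, 5, 6, 7]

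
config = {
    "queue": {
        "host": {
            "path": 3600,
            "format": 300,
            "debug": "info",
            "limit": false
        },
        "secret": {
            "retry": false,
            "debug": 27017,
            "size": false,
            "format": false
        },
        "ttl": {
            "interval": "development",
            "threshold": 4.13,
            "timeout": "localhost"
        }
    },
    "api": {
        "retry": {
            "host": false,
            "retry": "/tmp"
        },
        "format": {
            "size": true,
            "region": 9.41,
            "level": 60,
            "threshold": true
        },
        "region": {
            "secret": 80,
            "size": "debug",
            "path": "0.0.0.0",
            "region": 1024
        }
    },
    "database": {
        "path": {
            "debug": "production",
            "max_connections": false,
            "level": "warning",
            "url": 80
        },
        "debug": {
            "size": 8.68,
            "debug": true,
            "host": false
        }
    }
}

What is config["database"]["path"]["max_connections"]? False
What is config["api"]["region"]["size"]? "debug"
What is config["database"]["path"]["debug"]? "production"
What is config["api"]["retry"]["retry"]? "/tmp"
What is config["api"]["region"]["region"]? 1024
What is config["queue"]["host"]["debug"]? "info"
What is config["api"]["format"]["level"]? 60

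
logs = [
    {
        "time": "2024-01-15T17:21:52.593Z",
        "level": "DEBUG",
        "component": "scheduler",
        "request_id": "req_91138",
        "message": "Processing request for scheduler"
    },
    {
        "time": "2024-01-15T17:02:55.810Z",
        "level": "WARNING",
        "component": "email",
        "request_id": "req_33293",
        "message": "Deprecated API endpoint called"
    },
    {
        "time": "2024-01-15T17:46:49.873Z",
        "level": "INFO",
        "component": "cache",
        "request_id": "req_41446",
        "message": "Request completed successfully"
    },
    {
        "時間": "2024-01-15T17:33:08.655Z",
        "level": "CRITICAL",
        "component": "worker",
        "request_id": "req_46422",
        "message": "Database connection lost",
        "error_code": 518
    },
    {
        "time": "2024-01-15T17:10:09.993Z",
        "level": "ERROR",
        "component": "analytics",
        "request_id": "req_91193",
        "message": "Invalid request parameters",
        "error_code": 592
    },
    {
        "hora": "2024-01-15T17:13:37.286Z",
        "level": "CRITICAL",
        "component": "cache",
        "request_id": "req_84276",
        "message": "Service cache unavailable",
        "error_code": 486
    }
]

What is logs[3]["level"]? "CRITICAL"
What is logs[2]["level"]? "INFO"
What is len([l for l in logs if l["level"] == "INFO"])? 1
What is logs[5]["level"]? "CRITICAL"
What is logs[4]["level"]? "ERROR"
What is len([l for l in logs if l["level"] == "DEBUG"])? 1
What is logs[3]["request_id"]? "req_46422"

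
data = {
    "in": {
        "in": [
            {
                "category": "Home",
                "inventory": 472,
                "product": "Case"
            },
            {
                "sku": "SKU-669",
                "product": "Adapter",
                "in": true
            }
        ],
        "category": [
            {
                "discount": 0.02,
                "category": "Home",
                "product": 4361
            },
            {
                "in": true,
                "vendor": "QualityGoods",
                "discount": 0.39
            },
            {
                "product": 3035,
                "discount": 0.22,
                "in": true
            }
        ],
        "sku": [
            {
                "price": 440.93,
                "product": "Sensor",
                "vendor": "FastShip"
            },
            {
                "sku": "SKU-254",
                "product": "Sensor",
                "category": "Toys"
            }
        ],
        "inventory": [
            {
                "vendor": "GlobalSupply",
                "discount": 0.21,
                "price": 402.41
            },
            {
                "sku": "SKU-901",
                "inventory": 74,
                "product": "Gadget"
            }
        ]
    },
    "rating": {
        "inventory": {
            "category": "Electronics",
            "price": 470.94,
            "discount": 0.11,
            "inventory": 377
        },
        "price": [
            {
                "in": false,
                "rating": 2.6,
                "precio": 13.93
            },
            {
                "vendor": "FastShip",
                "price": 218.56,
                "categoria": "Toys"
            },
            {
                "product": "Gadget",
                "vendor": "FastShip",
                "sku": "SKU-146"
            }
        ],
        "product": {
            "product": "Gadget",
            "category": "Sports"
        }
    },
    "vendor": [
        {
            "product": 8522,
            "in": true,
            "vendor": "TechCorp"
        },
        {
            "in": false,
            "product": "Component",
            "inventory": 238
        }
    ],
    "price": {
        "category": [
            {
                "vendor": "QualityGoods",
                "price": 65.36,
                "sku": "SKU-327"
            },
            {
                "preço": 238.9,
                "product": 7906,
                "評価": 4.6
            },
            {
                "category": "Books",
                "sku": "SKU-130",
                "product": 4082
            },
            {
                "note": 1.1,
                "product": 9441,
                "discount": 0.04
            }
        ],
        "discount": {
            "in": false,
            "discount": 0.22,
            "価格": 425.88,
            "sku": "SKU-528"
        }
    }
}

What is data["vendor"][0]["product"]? 8522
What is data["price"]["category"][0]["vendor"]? "QualityGoods"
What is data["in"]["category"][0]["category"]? "Home"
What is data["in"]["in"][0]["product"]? "Case"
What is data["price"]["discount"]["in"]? False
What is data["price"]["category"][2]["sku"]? "SKU-130"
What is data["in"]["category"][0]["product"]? 4361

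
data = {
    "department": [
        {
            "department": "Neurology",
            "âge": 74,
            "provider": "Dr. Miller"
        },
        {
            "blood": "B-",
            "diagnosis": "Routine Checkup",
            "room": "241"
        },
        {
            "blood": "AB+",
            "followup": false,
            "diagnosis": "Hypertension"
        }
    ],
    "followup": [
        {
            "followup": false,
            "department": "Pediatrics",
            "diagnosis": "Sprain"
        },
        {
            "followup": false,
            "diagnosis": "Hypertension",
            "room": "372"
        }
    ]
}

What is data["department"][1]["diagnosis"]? "Routine Checkup"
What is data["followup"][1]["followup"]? False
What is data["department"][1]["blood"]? "B-"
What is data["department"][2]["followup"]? False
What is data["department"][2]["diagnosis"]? "Hypertension"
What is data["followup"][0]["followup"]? False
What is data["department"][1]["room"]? "241"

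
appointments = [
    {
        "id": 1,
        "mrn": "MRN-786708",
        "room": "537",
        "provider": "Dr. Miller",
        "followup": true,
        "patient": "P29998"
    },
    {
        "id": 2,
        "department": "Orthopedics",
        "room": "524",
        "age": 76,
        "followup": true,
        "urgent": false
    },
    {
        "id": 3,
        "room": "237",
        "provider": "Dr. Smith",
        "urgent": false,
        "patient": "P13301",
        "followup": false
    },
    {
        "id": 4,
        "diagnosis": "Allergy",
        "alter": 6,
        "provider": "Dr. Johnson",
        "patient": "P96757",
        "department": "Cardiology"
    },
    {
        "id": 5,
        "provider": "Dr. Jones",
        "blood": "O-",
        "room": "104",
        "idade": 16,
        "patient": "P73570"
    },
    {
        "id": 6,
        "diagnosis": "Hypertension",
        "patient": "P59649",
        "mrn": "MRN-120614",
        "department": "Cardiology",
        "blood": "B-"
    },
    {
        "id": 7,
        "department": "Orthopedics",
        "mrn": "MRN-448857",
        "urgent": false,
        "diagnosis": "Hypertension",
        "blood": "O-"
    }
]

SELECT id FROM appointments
[1, 2, 3, 4, 5, 6, 7]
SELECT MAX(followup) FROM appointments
True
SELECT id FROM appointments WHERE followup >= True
[1, 2]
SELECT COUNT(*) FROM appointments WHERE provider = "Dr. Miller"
1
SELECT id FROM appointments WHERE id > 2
[3, 4, 5, 6, 7]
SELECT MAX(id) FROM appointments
7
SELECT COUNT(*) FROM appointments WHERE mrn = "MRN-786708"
1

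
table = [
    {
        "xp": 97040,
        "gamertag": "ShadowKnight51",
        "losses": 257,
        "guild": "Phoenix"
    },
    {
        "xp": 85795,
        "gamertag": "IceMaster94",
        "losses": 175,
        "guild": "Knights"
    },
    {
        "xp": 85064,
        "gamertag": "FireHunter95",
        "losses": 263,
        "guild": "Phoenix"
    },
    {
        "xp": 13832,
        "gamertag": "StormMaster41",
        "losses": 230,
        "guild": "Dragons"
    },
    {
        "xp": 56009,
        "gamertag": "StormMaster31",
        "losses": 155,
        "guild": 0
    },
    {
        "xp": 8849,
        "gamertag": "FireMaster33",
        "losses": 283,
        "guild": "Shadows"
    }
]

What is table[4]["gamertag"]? "StormMaster31"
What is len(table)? 6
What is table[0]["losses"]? 257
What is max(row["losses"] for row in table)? 283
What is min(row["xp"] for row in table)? 8849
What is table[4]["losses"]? 155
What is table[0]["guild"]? "Phoenix"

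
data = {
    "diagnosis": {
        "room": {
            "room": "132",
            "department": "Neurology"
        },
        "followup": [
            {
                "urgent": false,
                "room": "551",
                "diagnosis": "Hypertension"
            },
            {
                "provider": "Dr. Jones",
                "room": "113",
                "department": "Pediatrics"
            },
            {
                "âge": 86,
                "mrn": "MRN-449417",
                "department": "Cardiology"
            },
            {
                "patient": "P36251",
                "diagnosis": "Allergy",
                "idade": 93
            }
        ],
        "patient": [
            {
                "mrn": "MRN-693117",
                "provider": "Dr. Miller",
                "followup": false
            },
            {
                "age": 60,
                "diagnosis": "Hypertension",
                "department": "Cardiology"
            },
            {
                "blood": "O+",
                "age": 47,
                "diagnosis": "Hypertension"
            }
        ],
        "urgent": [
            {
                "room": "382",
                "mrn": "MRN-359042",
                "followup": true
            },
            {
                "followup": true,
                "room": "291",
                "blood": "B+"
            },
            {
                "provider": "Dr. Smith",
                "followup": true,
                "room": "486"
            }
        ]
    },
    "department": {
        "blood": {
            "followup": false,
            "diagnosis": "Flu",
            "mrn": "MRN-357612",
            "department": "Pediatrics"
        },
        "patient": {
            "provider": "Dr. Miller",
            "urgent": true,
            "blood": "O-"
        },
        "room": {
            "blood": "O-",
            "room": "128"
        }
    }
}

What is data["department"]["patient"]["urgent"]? True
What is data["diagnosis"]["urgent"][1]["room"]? "291"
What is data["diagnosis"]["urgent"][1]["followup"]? True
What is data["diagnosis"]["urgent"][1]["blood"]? "B+"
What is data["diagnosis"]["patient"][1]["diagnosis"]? "Hypertension"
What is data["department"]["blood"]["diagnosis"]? "Flu"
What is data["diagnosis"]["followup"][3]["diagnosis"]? "Allergy"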